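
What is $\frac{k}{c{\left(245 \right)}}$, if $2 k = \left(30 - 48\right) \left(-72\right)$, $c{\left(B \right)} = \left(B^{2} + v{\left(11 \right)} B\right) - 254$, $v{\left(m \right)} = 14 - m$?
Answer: $\frac{324}{30253} \approx 0.01071$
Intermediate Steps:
$c{\left(B \right)} = -254 + B^{2} + 3 B$ ($c{\left(B \right)} = \left(B^{2} + \left(14 - 11\right) B\right) - 254 = \left(B^{2} + 3 B\right) - 254 = -254 + B^{2} + 3 B$)
$k = 648$ ($k = \frac{\left(30 - 48\right) \left(-72\right)}{2} = \frac{\left(-18\right) \left(-72\right)}{2} = \frac{1}{2} \cdot 1296 = 648$)
$\frac{k}{c{\left(245 \right)}} = \frac{648}{-254 + 245^{2} + 3 \cdot 245} = \frac{648}{-254 + 60025 + 735} = \frac{648}{60506} = 648 \cdot \frac{1}{60506} = \frac{324}{30253}$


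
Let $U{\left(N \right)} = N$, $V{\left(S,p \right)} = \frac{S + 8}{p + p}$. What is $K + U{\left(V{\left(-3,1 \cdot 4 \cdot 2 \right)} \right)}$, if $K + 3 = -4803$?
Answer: $- \frac{76891}{16} \approx -4805.7$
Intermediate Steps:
$V{\left(S,p \right)} = \frac{8 + S}{2 p}$
$K = -4806$ ($K = -3 - 4803 = -4806$)
$K + U{\left(V{\left(-3,1 \cdot 4 \cdot 2 \right)} \right)} = -4806 + \frac{8 - 3}{2 \cdot 1 \cdot 4 \cdot 2} = -4806 + \frac{1}{2} \frac{1}{4 \cdot 2} \cdot 5 = -4806 + \frac{1}{2} \cdot \frac{1}{8} \cdot 5 = -4806 + \frac{5}{16} = - \frac{76891}{16}$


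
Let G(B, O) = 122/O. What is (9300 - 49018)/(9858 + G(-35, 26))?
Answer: -516334/128215 ≈ -4.0271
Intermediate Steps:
(9300 - 49018)/(9858 + G(-35, 26)) = (9300 - 49018)/(9858 + 122/26) = -39718/(9858 + 122*(1/26)) = -39718/(9858 + 61/13) = -39718/128215/13 = -39718*13/128215 = -516334/128215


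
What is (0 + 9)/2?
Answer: 9/2 ≈ 4.5000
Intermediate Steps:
(0 + 9)/2 = 9*(½) = 9/2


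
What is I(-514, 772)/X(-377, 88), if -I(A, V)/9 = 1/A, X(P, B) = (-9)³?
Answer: -1/41634 ≈ -2.4019e-5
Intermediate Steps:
X(P, B) = -729
I(A, V) = -9/A
I(-514, 772)/X(-377, 88) = -9/(-514)/(-729) = -9*(-1/514)*(-1/729) = (9/514)*(-1/729) = -1/41634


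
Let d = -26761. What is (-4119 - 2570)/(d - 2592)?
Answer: 6689/29353 ≈ 0.22788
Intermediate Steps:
(-4119 - 2570)/(d - 2592) = (-4119 - 2570)/(-26761 - 2592) = -6689/(-29353) = -6689*(-1/29353) = 6689/29353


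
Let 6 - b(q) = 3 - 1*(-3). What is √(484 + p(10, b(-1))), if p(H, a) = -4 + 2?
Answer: √482 ≈ 21.954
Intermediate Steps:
b(q) = 0 (b(q) = 6 - (3 - 1*(-3)) = 6 - (3 + 3) = 6 - 1*6 = 6 - 6 = 0)
p(H, a) = -2
√(484 + p(10, b(-1))) = √(484 - 2) = √482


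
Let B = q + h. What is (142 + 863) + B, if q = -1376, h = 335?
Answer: -36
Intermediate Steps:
B = -1041 (B = -1376 + 335 = -1041)
(142 + 863) + B = (142 + 863) - 1041 = 1005 - 1041 = -36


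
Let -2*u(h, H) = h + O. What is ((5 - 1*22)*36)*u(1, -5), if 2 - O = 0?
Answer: 918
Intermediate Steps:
O = 2 (O = 2 - 1*0 = 2 + 0 = 2)
u(h, H) = -1 - h/2 (u(h, H) = -(h + 2)/2 = -(2 + h)/2 = -1 - h/2)
((5 - 1*22)*36)*u(1, -5) = ((5 - 1*22)*36)*(-1 - 1/2*1) = ((5 - 22)*36)*(-1 - 1/2) = -17*36*(-3/2) = -612*(-3/2) = 918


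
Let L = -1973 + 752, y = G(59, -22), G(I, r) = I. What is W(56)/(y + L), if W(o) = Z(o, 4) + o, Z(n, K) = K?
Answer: -30/581 ≈ -0.051635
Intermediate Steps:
y = 59
W(o) = 4 + o
L = -1221
W(56)/(y + L) = (4 + 56)/(59 - 1221) = 60/(-1162) = 60*(-1/1162) = -30/581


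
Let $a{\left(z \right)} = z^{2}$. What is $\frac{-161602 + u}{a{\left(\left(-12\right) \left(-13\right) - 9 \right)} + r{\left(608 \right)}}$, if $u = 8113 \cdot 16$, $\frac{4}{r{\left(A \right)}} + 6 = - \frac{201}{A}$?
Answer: $- \frac{122375106}{83170609} \approx -1.4714$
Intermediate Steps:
$r{\left(A \right)} = \frac{4}{-6 - \frac{201}{A}}$
$u = 129808$
$\frac{-161602 + u}{a{\left(\left(-12\right) \left(-13\right) - 9 \right)} + r{\left(608 \right)}} = \frac{-161602 + 129808}{\left(\left(-12\right) \left(-13\right) - 9\right)^{2} - \frac{2432}{201 + 6 \cdot 608}} = - \frac{31794}{\left(156 - 9\right)^{2} - \frac{2432}{201 + 3648}} = - \frac{31794}{147^{2} - \frac{2432}{3849}} = - \frac{31794}{21609 - 2432 \cdot \frac{1}{3849}} = - \frac{31794}{21609 - \frac{2432}{3849}} = - \frac{31794}{\frac{83170609}{3849}} = \left(-31794\right) \frac{3849}{83170609} = - \frac{122375106}{83170609}$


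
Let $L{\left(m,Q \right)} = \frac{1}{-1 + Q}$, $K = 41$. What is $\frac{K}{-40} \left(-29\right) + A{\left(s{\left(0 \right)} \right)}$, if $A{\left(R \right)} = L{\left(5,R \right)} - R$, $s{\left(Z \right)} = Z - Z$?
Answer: $\frac{1149}{40} \approx 28.725$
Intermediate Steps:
$s{\left(Z \right)} = 0$
$A{\left(R \right)} = \frac{1}{-1 + R} - R$
$\frac{K}{-40} \left(-29\right) + A{\left(s{\left(0 \right)} \right)} = \frac{41}{-40} \left(-29\right) + \frac{1 - 0 \left(-1 + 0\right)}{-1 + 0} = 41 \left(- \frac{1}{40}\right) \left(-29\right) + \frac{1 - 0 \left(-1\right)}{-1} = \left(- \frac{41}{40}\right) \left(-29\right) - \left(1 + 0\right) = \frac{1189}{40} - 1 = \frac{1149}{40}$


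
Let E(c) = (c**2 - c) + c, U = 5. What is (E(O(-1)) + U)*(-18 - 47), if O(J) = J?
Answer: -390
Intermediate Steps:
E(c) = c**2
(E(O(-1)) + U)*(-18 - 47) = ((-1)**2 + 5)*(-18 - 47) = (1 + 5)*(-65) = 6*(-65) = -390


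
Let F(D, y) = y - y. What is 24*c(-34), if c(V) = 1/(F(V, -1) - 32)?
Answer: -3/4 ≈ -0.75000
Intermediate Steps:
F(D, y) = 0
c(V) = -1/32 (c(V) = 1/(0 - 32) = 1/(-32) = -1/32)
24*c(-34) = 24*(-1/32) = -3/4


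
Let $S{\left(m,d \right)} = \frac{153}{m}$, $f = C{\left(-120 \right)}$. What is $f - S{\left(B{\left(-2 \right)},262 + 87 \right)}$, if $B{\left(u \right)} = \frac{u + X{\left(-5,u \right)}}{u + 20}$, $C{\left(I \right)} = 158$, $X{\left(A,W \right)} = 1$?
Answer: $2912$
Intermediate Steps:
$B{\left(u \right)} = \frac{1 + u}{20 + u}$ ($B{\left(u \right)} = \frac{u + 1}{u + 20} = \frac{1 + u}{20 + u}$)
$f = 158$
$f - S{\left(B{\left(-2 \right)},262 + 87 \right)} = 158 - \frac{153}{\frac{1}{20 - 2} \left(1 - 2\right)} = 158 - \frac{153}{\frac{1}{18} \left(-1\right)} = 158 - \frac{153}{- \frac{1}{18}} = 158 - 153 \left(-18\right) = 158 - -2754 = 158 + 2754 = 2912$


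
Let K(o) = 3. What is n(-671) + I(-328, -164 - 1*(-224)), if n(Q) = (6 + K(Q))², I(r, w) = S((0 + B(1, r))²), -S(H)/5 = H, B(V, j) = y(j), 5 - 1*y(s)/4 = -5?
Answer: -7919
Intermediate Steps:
y(s) = 40 (y(s) = 20 - 4*(-5) = 20 + 20 = 40)
B(V, j) = 40
S(H) = -5*H
I(r, w) = -8000 (I(r, w) = -5*(0 + 40)² = -5*40² = -5*1600 = -8000)
n(Q) = 81 (n(Q) = (6 + 3)² = 9² = 81)
n(-671) + I(-328, -164 - 1*(-224)) = 81 - 8000 = -7919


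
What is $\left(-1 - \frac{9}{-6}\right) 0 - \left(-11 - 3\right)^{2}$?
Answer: $-196$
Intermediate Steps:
$\left(-1 - \frac{9}{-6}\right) 0 - \left(-11 - 3\right)^{2} = \left(-1 - - \frac{3}{2}\right) 0 - \left(-14\right)^{2} = \left(-1 + \frac{3}{2}\right) 0 - 196 = \frac{1}{2} \cdot 0 - 196 = 0 - 196 = -196$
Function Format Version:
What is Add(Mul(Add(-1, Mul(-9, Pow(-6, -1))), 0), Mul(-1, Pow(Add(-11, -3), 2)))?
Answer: -196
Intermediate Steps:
Add(Mul(Add(-1, Mul(-9, Pow(-6, -1))), 0), Mul(-1, Pow(Add(-11, -3), 2))) = Add(Mul(Add(-1, Mul(-9, Rational(-1, 6))), 0), Mul(-1, Pow(-14, 2))) = Add(Mul(Add(-1, Rational(3, 2)), 0), Mul(-1, 196)) = Add(Mul(Rational(1, 2), 0), -196) = Add(0, -196) = -196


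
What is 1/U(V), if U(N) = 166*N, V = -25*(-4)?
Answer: 1/16600 ≈ 6.0241e-5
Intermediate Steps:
V = 100
1/U(V) = 1/(166*100) = 1/16600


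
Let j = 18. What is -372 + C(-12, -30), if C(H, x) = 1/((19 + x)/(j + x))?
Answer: -4080/11 ≈ -370.91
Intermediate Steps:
C(H, x) = (18 + x)/(19 + x) (C(H, x) = 1/((19 + x)/(18 + x)) = (18 + x)/(19 + x))
-372 + C(-12, -30) = -372 + (18 - 30)/(19 - 30) = -372 - 12/(-11) = -372 - 1/11*(-12) = -372 + 12/11 = -4080/11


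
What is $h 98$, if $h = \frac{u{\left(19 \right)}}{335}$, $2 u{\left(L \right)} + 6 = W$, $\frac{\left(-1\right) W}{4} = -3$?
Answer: $\frac{294}{335} \approx 0.87761$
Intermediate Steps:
$W = 12$ ($W = \left(-4\right) \left(-3\right) = 12$)
$u{\left(L \right)} = 3$ ($u{\left(L \right)} = -3 + \frac{1}{2} \cdot 12 = -3 + 6 = 3$)
$h = \frac{3}{335} \approx 0.0089552$
$h 98 = \frac{3}{335} \cdot 98 = \frac{294}{335}$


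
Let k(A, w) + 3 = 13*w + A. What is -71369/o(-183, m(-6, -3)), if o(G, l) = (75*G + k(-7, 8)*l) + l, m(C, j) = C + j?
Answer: 71369/14580 ≈ 4.8950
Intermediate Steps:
k(A, w) = -3 + A + 13*w (k(A, w) = -3 + (13*w + A) = -3 + (A + 13*w) = -3 + A + 13*w)
o(G, l) = 75*G + 95*l (o(G, l) = (75*G + (-3 - 7 + 13*8)*l) + l = (75*G + (-3 - 7 + 104)*l) + l = (75*G + 94*l) + l = 75*G + 95*l)
-71369/o(-183, m(-6, -3)) = -71369/(75*(-183) + 95*(-6 - 3)) = -71369/(-13725 + 95*(-9)) = -71369/(-13725 - 855) = -71369/(-14580) = -71369*(-1/14580) = 71369/14580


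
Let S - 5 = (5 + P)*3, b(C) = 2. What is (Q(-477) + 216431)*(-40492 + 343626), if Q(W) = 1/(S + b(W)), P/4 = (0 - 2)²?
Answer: 2296265967957/35 ≈ 6.5608e+10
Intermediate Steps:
P = 16 (P = 4*(0 - 2)² = 4*(-2)² = 4*4 = 16)
S = 68 (S = 5 + (5 + 16)*3 = 5 + 21*3 = 5 + 63 = 68)
Q(W) = 1/70 (Q(W) = 1/(68 + 2) = 1/70)
(Q(-477) + 216431)*(-40492 + 343626) = (1/70 + 216431)*(-40492 + 343626) = (15150171/70)*303134 = 2296265967957/35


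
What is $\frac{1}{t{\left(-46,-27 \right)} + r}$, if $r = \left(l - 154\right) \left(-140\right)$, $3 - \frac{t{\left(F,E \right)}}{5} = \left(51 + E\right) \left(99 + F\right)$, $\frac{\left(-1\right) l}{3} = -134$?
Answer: $- \frac{1}{41065} \approx -2.4352 \cdot 10^{-5}$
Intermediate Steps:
$l = 402$ ($l = \left(-3\right) \left(-134\right) = 402$)
$t{\left(F,E \right)} = 15 - 5 \left(51 + E\right) \left(99 + F\right)$
$r = -34720$ ($r = \left(402 - 154\right) \left(-140\right) = 248 \left(-140\right) = -34720$)
$\frac{1}{t{\left(-46,-27 \right)} + r} = \frac{1}{\left(-25230 - -13365 - -11730 - \left(-135\right) \left(-46\right)\right) - 34720} = \frac{1}{\left(-25230 + 13365 + 11730 - 6210\right) - 34720} = \frac{1}{-6345 - 34720} = \frac{1}{-41065} = - \frac{1}{41065}$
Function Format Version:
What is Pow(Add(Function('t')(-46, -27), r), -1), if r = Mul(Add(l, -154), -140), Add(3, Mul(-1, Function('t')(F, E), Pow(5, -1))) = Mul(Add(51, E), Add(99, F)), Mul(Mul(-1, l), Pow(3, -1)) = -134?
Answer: Rational(-1, 41065) ≈ -2.4352e-5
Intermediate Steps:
l = 402 (l = Mul(-3, -134) = 402)
Function('t')(F, E) = Add(15, Mul(-5, Add(51, E), Add(99, F))) (Function('t')(F, E) = Add(15, Mul(-5, Mul(Add(51, E), Add(99, F)))) = Add(15, Mul(-5, Add(51, E), Add(99, F))))
r = -34720 (r = Mul(Add(402, -154), -140) = Mul(248, -140) = -34720)
Pow(Add(Function('t')(-46, -27), r), -1) = Pow(Add(Add(-25230, Mul(-495, -27), Mul(-255, -46), Mul(-5, -27, -46)), -34720), -1) = Pow(Add(Add(-25230, 13365, 11730, -6210), -34720), -1) = Pow(Add(-6345, -34720), -1) = Pow(-41065, -1) = Rational(-1, 41065)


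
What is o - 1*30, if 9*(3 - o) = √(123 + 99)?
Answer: -27 - √222/9 ≈ -28.656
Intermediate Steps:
o = 3 - √222/9 (o = 3 - √(123 + 99)/9 = 3 - √222/9 ≈ 1.3445)
o - 1*30 = (3 - √222/9) - 1*30 = (3 - √222/9) - 30 = -27 - √222/9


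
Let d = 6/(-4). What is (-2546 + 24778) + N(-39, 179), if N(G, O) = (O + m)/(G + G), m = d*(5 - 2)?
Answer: 3467843/156 ≈ 22230.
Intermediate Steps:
d = -3/2 (d = 6*(-¼) = -3/2 ≈ -1.5000)
m = -9/2 (m = -3*(5 - 2)/2 = -3/2*3 = -9/2 ≈ -4.5000)
N(G, O) = (-9/2 + O)/(2*G) (N(G, O) = (O - 9/2)/(G + G) = (-9/2 + O)/((2*G)) = (-9/2 + O)*(1/(2*G)) = (-9/2 + O)/(2*G))
(-2546 + 24778) + N(-39, 179) = (-2546 + 24778) + (¼)*(-9 + 2*179)/(-39) = 22232 + (¼)*(-1/39)*(-9 + 358) = 22232 + (¼)*(-1/39)*349 = 22232 - 349/156 = 3467843/156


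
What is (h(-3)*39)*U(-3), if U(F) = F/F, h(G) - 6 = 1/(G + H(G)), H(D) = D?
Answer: 455/2 ≈ 227.50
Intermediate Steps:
h(G) = 6 + 1/(2*G) (h(G) = 6 + 1/(G + G) = 6 + 1/(2*G))
U(F) = 1
(h(-3)*39)*U(-3) = ((6 + (½)/(-3))*39)*1 = ((6 + (½)*(-⅓))*39)*1 = ((6 - ⅙)*39)*1 = ((35/6)*39)*1 = (455/2)*1 = 455/2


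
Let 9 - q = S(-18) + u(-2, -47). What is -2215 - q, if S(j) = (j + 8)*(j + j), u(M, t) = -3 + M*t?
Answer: -1773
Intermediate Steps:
S(j) = 2*j*(8 + j) (S(j) = (8 + j)*(2*j) = 2*j*(8 + j))
q = -442 (q = 9 - (2*(-18)*(8 - 18) + (-3 - 2*(-47))) = 9 - (2*(-18)*(-10) + (-3 + 94)) = 9 - (360 + 91) = 9 - 1*451 = 9 - 451 = -442)
-2215 - q = -2215 - 1*(-442) = -2215 + 442 = -1773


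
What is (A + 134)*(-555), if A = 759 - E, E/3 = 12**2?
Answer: -255855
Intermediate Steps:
E = 432 (E = 3*12**2 = 3*144 = 432)
A = 327 (A = 759 - 1*432 = 759 - 432 = 327)
(A + 134)*(-555) = (327 + 134)*(-555) = 461*(-555) = -255855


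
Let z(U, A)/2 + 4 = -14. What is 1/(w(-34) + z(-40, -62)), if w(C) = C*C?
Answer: 1/1120 ≈ 0.00089286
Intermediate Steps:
z(U, A) = -36 (z(U, A) = -8 + 2*(-14) = -8 - 28 = -36)
w(C) = C**2
1/(w(-34) + z(-40, -62)) = 1/((-34)**2 - 36) = 1/(1156 - 36) = 1/1120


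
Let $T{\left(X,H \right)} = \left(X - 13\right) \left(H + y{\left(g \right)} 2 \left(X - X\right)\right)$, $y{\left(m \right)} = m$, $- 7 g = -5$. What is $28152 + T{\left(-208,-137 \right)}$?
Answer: $58429$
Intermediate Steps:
$g = \frac{5}{7}$ ($g = \left(- \frac{1}{7}\right) \left(-5\right) = \frac{5}{7} \approx 0.71429$)
$T{\left(X,H \right)} = H \left(-13 + X\right)$ ($T{\left(X,H \right)} = \left(X - 13\right) \left(H + \frac{5}{7} \cdot 2 \left(X - X\right)\right) = \left(-13 + X\right) \left(H + \frac{10}{7} \cdot 0\right) = \left(-13 + X\right) \left(H + 0\right) = \left(-13 + X\right) H = H \left(-13 + X\right)$)
$28152 + T{\left(-208,-137 \right)} = 28152 - 137 \left(-13 - 208\right) = 28152 - -30277 = 28152 + 30277 = 58429$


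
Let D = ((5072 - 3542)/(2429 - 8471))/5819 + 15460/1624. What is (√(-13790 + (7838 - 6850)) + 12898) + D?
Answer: 30707655275519/2379051598 + I*√12802 ≈ 12908.0 + 113.15*I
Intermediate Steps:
D = 22647764515/2379051598 (D = (1530/(-6042))*(1/5819) + 15460*(1/1624) = (1530*(-1/6042))*(1/5819) + 3865/406 = -255/1007*1/5819 + 3865/406 = -255/5859733 + 3865/406 = 22647764515/2379051598 ≈ 9.5197)
(√(-13790 + (7838 - 6850)) + 12898) + D = (√(-13790 + (7838 - 6850)) + 12898) + 22647764515/2379051598 = (√(-13790 + 988) + 12898) + 22647764515/2379051598 = (√(-12802) + 12898) + 22647764515/2379051598 = (I*√12802 + 12898) + 22647764515/2379051598 = (12898 + I*√12802) + 22647764515/2379051598 = 30707655275519/2379051598 + I*√12802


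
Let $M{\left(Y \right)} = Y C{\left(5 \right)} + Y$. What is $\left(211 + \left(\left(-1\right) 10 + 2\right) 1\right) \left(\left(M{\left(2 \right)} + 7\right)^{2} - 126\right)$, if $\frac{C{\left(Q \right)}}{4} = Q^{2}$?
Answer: $8841665$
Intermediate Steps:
$C{\left(Q \right)} = 4 Q^{2}$
$M{\left(Y \right)} = 101 Y$ ($M{\left(Y \right)} = Y 4 \cdot 5^{2} + Y = Y 4 \cdot 25 + Y = Y 100 + Y = 100 Y + Y = 101 Y$)
$\left(211 + \left(\left(-1\right) 10 + 2\right) 1\right) \left(\left(M{\left(2 \right)} + 7\right)^{2} - 126\right) = \left(211 + \left(\left(-1\right) 10 + 2\right) 1\right) \left(\left(101 \cdot 2 + 7\right)^{2} - 126\right) = \left(211 + \left(-10 + 2\right) 1\right) \left(\left(202 + 7\right)^{2} - 126\right) = \left(211 - 8\right) \left(209^{2} - 126\right) = \left(211 - 8\right) \left(43681 - 126\right) = 203 \cdot 43555 = 8841665$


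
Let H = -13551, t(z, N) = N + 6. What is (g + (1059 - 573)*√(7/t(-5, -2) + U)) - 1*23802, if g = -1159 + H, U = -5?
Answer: -38512 + 243*I*√13 ≈ -38512.0 + 876.15*I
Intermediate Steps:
t(z, N) = 6 + N
g = -14710 (g = -1159 - 13551 = -14710)
(g + (1059 - 573)*√(7/t(-5, -2) + U)) - 1*23802 = (-14710 + (1059 - 573)*√(7/(6 - 2) - 5)) - 1*23802 = (-14710 + 486*√(7/4 - 5)) - 23802 = (-14710 + 486*√(-13/4)) - 23802 = (-14710 + 486*(I*√13/2)) - 23802 = (-14710 + 243*I*√13) - 23802 = -38512 + 243*I*√13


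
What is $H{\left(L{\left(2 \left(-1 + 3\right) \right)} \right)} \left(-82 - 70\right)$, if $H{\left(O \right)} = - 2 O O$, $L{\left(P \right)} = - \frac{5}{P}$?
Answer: $475$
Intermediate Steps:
$H{\left(O \right)} = - 2 O^{2}$
$H{\left(L{\left(2 \left(-1 + 3\right) \right)} \right)} \left(-82 - 70\right) = - 2 \left(- \frac{5}{2 \left(-1 + 3\right)}\right)^{2} \left(-82 - 70\right) = - 2 \left(- \frac{5}{2 \cdot 2}\right)^{2} \left(-152\right) = - 2 \left(- \frac{5}{4}\right)^{2} \left(-152\right) = \left(-2\right) \frac{25}{16} \left(-152\right) = \left(- \frac{25}{8}\right) \left(-152\right) = 475$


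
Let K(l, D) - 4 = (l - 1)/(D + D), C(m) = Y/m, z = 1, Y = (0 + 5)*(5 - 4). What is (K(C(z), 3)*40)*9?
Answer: 1680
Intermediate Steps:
Y = 5 (Y = 5*1 = 5)
C(m) = 5/m
K(l, D) = 4 + (-1 + l)/(2*D) (K(l, D) = 4 + (l - 1)/(D + D) = 4 + (-1 + l)/((2*D)) = 4 + (-1 + l)*(1/(2*D)) = 4 + (-1 + l)/(2*D))
(K(C(z), 3)*40)*9 = (((½)*(-1 + 5/1 + 8*3)/3)*40)*9 = (((½)*(⅓)*(-1 + 5*1 + 24))*40)*9 = (((½)*(⅓)*(-1 + 5 + 24))*40)*9 = (((½)*(⅓)*28)*40)*9 = ((14/3)*40)*9 = (560/3)*9 = 1680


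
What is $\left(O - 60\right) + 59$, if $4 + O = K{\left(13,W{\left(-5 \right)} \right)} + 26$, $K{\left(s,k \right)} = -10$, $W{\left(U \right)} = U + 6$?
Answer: $11$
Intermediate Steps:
$W{\left(U \right)} = 6 + U$
$O = 12$ ($O = -4 + \left(-10 + 26\right) = -4 + 16 = 12$)
$\left(O - 60\right) + 59 = \left(12 - 60\right) + 59 = -48 + 59 = 11$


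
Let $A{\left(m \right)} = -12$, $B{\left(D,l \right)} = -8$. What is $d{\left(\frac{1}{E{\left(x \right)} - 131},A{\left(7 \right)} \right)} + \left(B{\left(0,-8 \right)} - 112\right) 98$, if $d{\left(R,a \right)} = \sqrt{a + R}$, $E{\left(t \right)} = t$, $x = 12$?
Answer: $-11760 + \frac{i \sqrt{170051}}{119} \approx -11760.0 + 3.4653 i$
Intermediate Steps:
$d{\left(R,a \right)} = \sqrt{R + a}$
$d{\left(\frac{1}{E{\left(x \right)} - 131},A{\left(7 \right)} \right)} + \left(B{\left(0,-8 \right)} - 112\right) 98 = \sqrt{\frac{1}{12 - 131} - 12} + \left(-8 - 112\right) 98 = \sqrt{\frac{1}{-119} - 12} - 11760 = \sqrt{- \frac{1}{119} - 12} - 11760 = \sqrt{- \frac{1429}{119}} - 11760 = \frac{i \sqrt{170051}}{119} - 11760 = -11760 + \frac{i \sqrt{170051}}{119}$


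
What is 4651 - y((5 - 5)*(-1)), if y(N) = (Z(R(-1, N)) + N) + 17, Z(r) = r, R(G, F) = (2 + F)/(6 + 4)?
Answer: 23169/5 ≈ 4633.8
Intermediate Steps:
R(G, F) = ⅕ + F/10 (R(G, F) = (2 + F)/10 = (2 + F)*(⅒) = ⅕ + F/10)
y(N) = 86/5 + 11*N/10 (y(N) = ((⅕ + N/10) + N) + 17 = (⅕ + 11*N/10) + 17 = 86/5 + 11*N/10)
4651 - y((5 - 5)*(-1)) = 4651 - (86/5 + 11*((5 - 5)*(-1))/10) = 4651 - (86/5 + 11*(0*(-1))/10) = 4651 - (86/5 + (11/10)*0) = 4651 - (86/5 + 0) = 4651 - 1*86/5 = 4651 - 86/5 = 23169/5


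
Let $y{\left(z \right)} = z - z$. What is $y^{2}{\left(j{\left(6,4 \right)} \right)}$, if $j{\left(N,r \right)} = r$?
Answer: $0$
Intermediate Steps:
$y{\left(z \right)} = 0$
$y^{2}{\left(j{\left(6,4 \right)} \right)} = 0^{2} = 0$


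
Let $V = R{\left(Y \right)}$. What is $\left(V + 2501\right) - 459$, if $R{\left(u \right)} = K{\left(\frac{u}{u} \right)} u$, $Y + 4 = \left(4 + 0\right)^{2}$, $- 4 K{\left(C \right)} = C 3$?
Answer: $2033$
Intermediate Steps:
$K{\left(C \right)} = - \frac{3 C}{4}$ ($K{\left(C \right)} = - \frac{C 3}{4} = - \frac{3 C}{4}$)
$Y = 12$ ($Y = -4 + \left(4 + 0\right)^{2} = -4 + 4^{2} = -4 + 16 = 12$)
$R{\left(u \right)} = - \frac{3 u}{4}$ ($R{\left(u \right)} = - \frac{3 \frac{u}{u}}{4} u = \left(- \frac{3}{4}\right) 1 u = - \frac{3 u}{4}$)
$V = -9$ ($V = \left(- \frac{3}{4}\right) 12 = -9$)
$\left(V + 2501\right) - 459 = \left(-9 + 2501\right) - 459 = 2492 - 459 = 2033$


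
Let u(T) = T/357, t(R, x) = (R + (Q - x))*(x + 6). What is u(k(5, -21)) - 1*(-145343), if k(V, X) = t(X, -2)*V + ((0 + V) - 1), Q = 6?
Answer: 51887195/357 ≈ 1.4534e+5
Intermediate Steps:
t(R, x) = (6 + x)*(6 + R - x) (t(R, x) = (R + (6 - x))*(x + 6) = (6 + R - x)*(6 + x) = (6 + x)*(6 + R - x))
k(V, X) = -1 + V + V*(32 + 4*X) (k(V, X) = (36 - 1*(-2)² + 6*X + X*(-2))*V + ((0 + V) - 1) = (36 - 1*4 + 6*X - 2*X)*V + (V - 1) = (36 - 4 + 6*X - 2*X)*V + (-1 + V) = (32 + 4*X)*V + (-1 + V) = V*(32 + 4*X) + (-1 + V) = -1 + V + V*(32 + 4*X))
u(T) = T/357 (u(T) = T*(1/357) = T/357)
u(k(5, -21)) - 1*(-145343) = (-1 + 5 + 4*5*(8 - 21))/357 - 1*(-145343) = (-1 + 5 + 4*5*(-13))/357 + 145343 = (-1 + 5 - 260)/357 + 145343 = (1/357)*(-256) + 145343 = -256/357 + 145343 = 51887195/357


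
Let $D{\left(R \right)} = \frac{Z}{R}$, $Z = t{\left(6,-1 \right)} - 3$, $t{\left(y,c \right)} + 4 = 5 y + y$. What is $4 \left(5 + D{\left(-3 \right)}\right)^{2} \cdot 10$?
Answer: $\frac{7840}{9} \approx 871.11$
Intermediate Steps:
$t{\left(y,c \right)} = -4 + 6 y$ ($t{\left(y,c \right)} = -4 + \left(5 y + y\right) = -4 + 6 y$)
$Z = 29$ ($Z = \left(-4 + 6 \cdot 6\right) - 3 = \left(-4 + 36\right) - 3 = 32 - 3 = 29$)
$D{\left(R \right)} = \frac{29}{R}$
$4 \left(5 + D{\left(-3 \right)}\right)^{2} \cdot 10 = 4 \left(5 + \frac{29}{-3}\right)^{2} \cdot 10 = 4 \left(5 + 29 \left(- \frac{1}{3}\right)\right)^{2} \cdot 10 = 4 \left(5 - \frac{29}{3}\right)^{2} \cdot 10 = 4 \left(- \frac{14}{3}\right)^{2} \cdot 10 = 4 \cdot \frac{196}{9} \cdot 10 = \frac{784}{9} \cdot 10 = \frac{7840}{9}$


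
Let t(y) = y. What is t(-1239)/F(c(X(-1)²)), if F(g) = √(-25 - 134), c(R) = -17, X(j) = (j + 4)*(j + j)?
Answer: 413*I*√159/53 ≈ 98.259*I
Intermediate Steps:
X(j) = 2*j*(4 + j) (X(j) = (4 + j)*(2*j) = 2*j*(4 + j))
F(g) = I*√159 (F(g) = √(-159) = I*√159)
t(-1239)/F(c(X(-1)²)) = -1239*(-I*√159/159) = -(-413)*I*√159/53 = 413*I*√159/53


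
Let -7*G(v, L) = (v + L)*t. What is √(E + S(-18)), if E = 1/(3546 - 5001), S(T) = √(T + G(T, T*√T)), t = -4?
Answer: √(-71295 + 44457525*√14*√(-11 - 12*I*√2))/10185 ≈ 2.308 - 1.3726*I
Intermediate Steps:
G(v, L) = 4*L/7 + 4*v/7 (G(v, L) = -(v + L)*(-4)/7 = -(L + v)*(-4)/7 = -(-4*L - 4*v)/7 = 4*L/7 + 4*v/7)
S(T) = √(4*T^(3/2)/7 + 11*T/7) (S(T) = √(T + (4*(T*√T)/7 + 4*T/7)) = √(T + (4*T^(3/2)/7 + 4*T/7)) = √(T + (4*T/7 + 4*T^(3/2)/7)) = √(4*T^(3/2)/7 + 11*T/7))
E = -1/1455 (E = 1/(-1455) = -1/1455 ≈ -0.00068729)
√(E + S(-18)) = √(-1/1455 + √(28*(-18)^(3/2) + 77*(-18))/7) = √(-1/1455 + √(28*(-54*I*√2) - 1386)/7) = √(-1/1455 + √(-1512*I*√2 - 1386)/7) = √(-1/1455 + √(-1386 - 1512*I*√2)/7)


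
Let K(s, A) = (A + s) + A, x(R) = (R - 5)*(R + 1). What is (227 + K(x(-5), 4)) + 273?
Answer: 548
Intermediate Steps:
x(R) = (1 + R)*(-5 + R) (x(R) = (-5 + R)*(1 + R) = (1 + R)*(-5 + R))
K(s, A) = s + 2*A
(227 + K(x(-5), 4)) + 273 = (227 + ((-5 + (-5)² - 4*(-5)) + 2*4)) + 273 = (227 + ((-5 + 25 + 20) + 8)) + 273 = (227 + (40 + 8)) + 273 = (227 + 48) + 273 = 275 + 273 = 548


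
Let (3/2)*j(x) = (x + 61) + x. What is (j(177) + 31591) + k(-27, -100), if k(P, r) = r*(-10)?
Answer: 98603/3 ≈ 32868.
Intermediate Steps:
j(x) = 122/3 + 4*x/3 (j(x) = 2*((x + 61) + x)/3 = 2*((61 + x) + x)/3 = 2*(61 + 2*x)/3 = 122/3 + 4*x/3)
k(P, r) = -10*r
(j(177) + 31591) + k(-27, -100) = ((122/3 + (4/3)*177) + 31591) - 10*(-100) = ((122/3 + 236) + 31591) + 1000 = (830/3 + 31591) + 1000 = 95603/3 + 1000 = 98603/3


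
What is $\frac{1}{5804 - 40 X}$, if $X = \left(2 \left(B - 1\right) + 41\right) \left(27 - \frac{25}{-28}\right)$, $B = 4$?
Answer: $- \frac{7}{326442} \approx -2.1443 \cdot 10^{-5}$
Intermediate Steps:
$X = \frac{36707}{28}$ ($X = \left(2 \left(4 - 1\right) + 41\right) \left(27 - \frac{25}{-28}\right) = \left(2 \cdot 3 + 41\right) \left(27 - - \frac{25}{28}\right) = \left(6 + 41\right) \left(27 + \frac{25}{28}\right) = 47 \cdot \frac{781}{28} = \frac{36707}{28} \approx 1311.0$)
$\frac{1}{5804 - 40 X} = \frac{1}{5804 - \frac{367070}{7}} = \frac{1}{- \frac{326442}{7}} = - \frac{7}{326442}$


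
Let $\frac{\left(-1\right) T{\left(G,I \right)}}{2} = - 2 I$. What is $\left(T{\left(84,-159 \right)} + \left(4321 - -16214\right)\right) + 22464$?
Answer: $42363$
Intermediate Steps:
$T{\left(G,I \right)} = 4 I$ ($T{\left(G,I \right)} = - 2 \left(- 2 I\right) = 4 I$)
$\left(T{\left(84,-159 \right)} + \left(4321 - -16214\right)\right) + 22464 = \left(4 \left(-159\right) + \left(4321 - -16214\right)\right) + 22464 = \left(-636 + \left(4321 + 16214\right)\right) + 22464 = \left(-636 + 20535\right) + 22464 = 19899 + 22464 = 42363$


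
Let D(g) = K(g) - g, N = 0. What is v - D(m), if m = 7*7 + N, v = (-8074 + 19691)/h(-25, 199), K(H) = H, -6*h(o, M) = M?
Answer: -69702/199 ≈ -350.26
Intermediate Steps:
h(o, M) = -M/6
v = -69702/199 (v = (-8074 + 19691)/((-⅙*199)) = 11617/(-199/6) = 11617*(-6/199) = -69702/199 ≈ -350.26)
m = 49 (m = 7*7 + 0 = 49 + 0 = 49)
D(g) = 0 (D(g) = g - g = 0)
v - D(m) = -69702/199 - 1*0 = -69702/199 + 0 = -69702/199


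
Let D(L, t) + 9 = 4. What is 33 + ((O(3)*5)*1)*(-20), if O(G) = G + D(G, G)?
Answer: 233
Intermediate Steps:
D(L, t) = -5 (D(L, t) = -9 + 4 = -5)
O(G) = -5 + G (O(G) = G - 5 = -5 + G)
33 + ((O(3)*5)*1)*(-20) = 33 + (((-5 + 3)*5)*1)*(-20) = 33 + (-2*5*1)*(-20) = 33 - 10*1*(-20) = 33 - 10*(-20) = 33 + 200 = 233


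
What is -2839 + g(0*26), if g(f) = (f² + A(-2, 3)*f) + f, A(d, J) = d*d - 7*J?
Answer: -2839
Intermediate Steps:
A(d, J) = d² - 7*J
g(f) = f² - 16*f (g(f) = (f² + ((-2)² - 7*3)*f) + f = (f² + (4 - 21)*f) + f = (f² - 17*f) + f = f² - 16*f)
-2839 + g(0*26) = -2839 + (0*26)*(-16 + 0*26) = -2839 + 0*(-16 + 0) = -2839 + 0*(-16) = -2839 + 0 = -2839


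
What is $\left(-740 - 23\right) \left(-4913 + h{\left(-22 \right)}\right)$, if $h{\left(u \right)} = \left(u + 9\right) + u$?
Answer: $3775324$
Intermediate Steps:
$h{\left(u \right)} = 9 + 2 u$ ($h{\left(u \right)} = \left(9 + u\right) + u = 9 + 2 u$)
$\left(-740 - 23\right) \left(-4913 + h{\left(-22 \right)}\right) = \left(-740 - 23\right) \left(-4913 + \left(9 + 2 \left(-22\right)\right)\right) = - 763 \left(-4913 + \left(9 - 44\right)\right) = - 763 \left(-4913 - 35\right) = \left(-763\right) \left(-4948\right) = 3775324$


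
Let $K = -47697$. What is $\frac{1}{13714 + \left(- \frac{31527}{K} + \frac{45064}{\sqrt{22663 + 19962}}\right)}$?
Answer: $\frac{147770957488350625}{2026115252481947044329} - \frac{56955984249320 \sqrt{1705}}{2026115252481947044329} \approx 7.1772 \cdot 10^{-5}$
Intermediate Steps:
$\frac{1}{13714 + \left(- \frac{31527}{K} + \frac{45064}{\sqrt{22663 + 19962}}\right)} = \frac{1}{13714 - \left(- \frac{10509}{15899} - \frac{45064}{\sqrt{22663 + 19962}}\right)} = \frac{1}{13714 - \left(- \frac{10509}{15899} - \frac{45064}{\sqrt{42625}}\right)} = \frac{1}{13714 + \left(\frac{10509}{15899} + \frac{45064}{5 \sqrt{1705}}\right)} = \frac{1}{13714 + \left(\frac{10509}{15899} + 45064 \frac{\sqrt{1705}}{8525}\right)} = \frac{1}{13714 + \left(\frac{10509}{15899} + \frac{45064 \sqrt{1705}}{8525}\right)} = \frac{1}{\frac{218049395}{15899} + \frac{45064 \sqrt{1705}}{8525}}$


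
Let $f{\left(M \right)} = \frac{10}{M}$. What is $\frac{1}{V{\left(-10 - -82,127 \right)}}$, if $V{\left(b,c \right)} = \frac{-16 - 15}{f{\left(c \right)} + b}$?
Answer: $- \frac{9154}{3937} \approx -2.3251$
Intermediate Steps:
$V{\left(b,c \right)} = - \frac{31}{b + \frac{10}{c}}$ ($V{\left(b,c \right)} = \frac{-16 - 15}{\frac{10}{c} + b} = - \frac{31}{b + \frac{10}{c}}$)
$\frac{1}{V{\left(-10 - -82,127 \right)}} = \frac{1}{\left(-31\right) 127 \frac{1}{10 + \left(-10 - -82\right) 127}} = \frac{1}{\left(-31\right) 127 \frac{1}{10 + \left(-10 + 82\right) 127}} = \frac{1}{\left(-31\right) 127 \frac{1}{10 + 72 \cdot 127}} = \frac{1}{\left(-31\right) 127 \frac{1}{10 + 9144}} = \frac{1}{\left(-31\right) 127 \cdot \frac{1}{9154}} = \frac{1}{- \frac{3937}{9154}} = - \frac{9154}{3937}$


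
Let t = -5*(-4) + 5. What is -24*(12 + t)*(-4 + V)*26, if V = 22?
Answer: -415584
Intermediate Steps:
t = 25 (t = 20 + 5 = 25)
-24*(12 + t)*(-4 + V)*26 = -24*(12 + 25)*(-4 + 22)*26 = -888*18*26 = -24*666*26 = -15984*26 = -415584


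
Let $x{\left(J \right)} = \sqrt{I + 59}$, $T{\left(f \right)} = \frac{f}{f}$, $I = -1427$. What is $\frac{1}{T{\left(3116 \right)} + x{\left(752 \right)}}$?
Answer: $\frac{1}{1369} - \frac{6 i \sqrt{38}}{1369} \approx 0.00073046 - 0.027017 i$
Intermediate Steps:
$T{\left(f \right)} = 1$
$x{\left(J \right)} = 6 i \sqrt{38}$ ($x{\left(J \right)} = \sqrt{-1427 + 59} = \sqrt{-1368} = 6 i \sqrt{38}$)
$\frac{1}{T{\left(3116 \right)} + x{\left(752 \right)}} = \frac{1}{1 + 6 i \sqrt{38}}$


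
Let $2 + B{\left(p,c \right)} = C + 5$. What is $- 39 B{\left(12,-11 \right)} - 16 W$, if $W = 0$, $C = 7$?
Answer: $-390$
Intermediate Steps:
$B{\left(p,c \right)} = 10$ ($B{\left(p,c \right)} = -2 + \left(7 + 5\right) = -2 + 12 = 10$)
$- 39 B{\left(12,-11 \right)} - 16 W = \left(-39\right) 10 - 0 = -390 + 0 = -390$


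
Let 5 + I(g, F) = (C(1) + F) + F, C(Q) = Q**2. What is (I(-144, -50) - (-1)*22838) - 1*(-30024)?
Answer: 52758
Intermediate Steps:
I(g, F) = -4 + 2*F (I(g, F) = -5 + ((1**2 + F) + F) = -5 + ((1 + F) + F) = -5 + (1 + 2*F) = -4 + 2*F)
(I(-144, -50) - (-1)*22838) - 1*(-30024) = ((-4 + 2*(-50)) - (-1)*22838) - 1*(-30024) = ((-4 - 100) - 1*(-22838)) + 30024 = (-104 + 22838) + 30024 = 22734 + 30024 = 52758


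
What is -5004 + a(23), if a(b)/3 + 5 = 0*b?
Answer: -5019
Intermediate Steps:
a(b) = -15 (a(b) = -15 + 3*(0*b) = -15 + 3*0 = -15 + 0 = -15)
-5004 + a(23) = -5004 - 15 = -5019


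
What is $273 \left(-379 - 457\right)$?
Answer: $-228228$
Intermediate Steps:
$273 \left(-379 - 457\right) = 273 \left(-836\right) = -228228$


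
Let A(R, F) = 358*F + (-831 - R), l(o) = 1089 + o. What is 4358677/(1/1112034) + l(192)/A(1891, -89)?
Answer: 55876181635239077/11528 ≈ 4.8470e+12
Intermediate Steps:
A(R, F) = -831 - R + 358*F
4358677/(1/1112034) + l(192)/A(1891, -89) = 4358677/(1/1112034) + (1089 + 192)/(-831 - 1*1891 + 358*(-89)) = 4358677/(1/1112034) + 1281/(-831 - 1891 - 31862) = 4358677*1112034 + 1281/(-34584) = 4846997019018 + 1281*(-1/34584) = 4846997019018 - 427/11528 = 55876181635239077/11528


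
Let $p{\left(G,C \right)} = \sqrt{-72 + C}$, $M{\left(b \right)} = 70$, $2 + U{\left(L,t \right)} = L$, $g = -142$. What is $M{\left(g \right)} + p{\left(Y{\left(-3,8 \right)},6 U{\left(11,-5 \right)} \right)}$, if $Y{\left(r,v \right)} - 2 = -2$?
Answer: $70 + 3 i \sqrt{2} \approx 70.0 + 4.2426 i$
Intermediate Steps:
$U{\left(L,t \right)} = -2 + L$
$Y{\left(r,v \right)} = 0$ ($Y{\left(r,v \right)} = 2 - 2 = 0$)
$M{\left(g \right)} + p{\left(Y{\left(-3,8 \right)},6 U{\left(11,-5 \right)} \right)} = 70 + \sqrt{-72 + 6 \left(-2 + 11\right)} = 70 + \sqrt{-72 + 6 \cdot 9} = 70 + \sqrt{-72 + 54} = 70 + \sqrt{-18} = 70 + 3 i \sqrt{2}$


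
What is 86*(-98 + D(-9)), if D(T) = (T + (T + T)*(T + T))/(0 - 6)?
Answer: -12943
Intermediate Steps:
D(T) = -2*T²/3 - T/6 (D(T) = (T + (2*T)*(2*T))/(-6) = -(T + 4*T²)/6 = -2*T²/3 - T/6)
86*(-98 + D(-9)) = 86*(-98 - ⅙*(-9)*(1 + 4*(-9))) = 86*(-98 - ⅙*(-9)*(1 - 36)) = 86*(-98 - ⅙*(-9)*(-35)) = 86*(-98 - 105/2) = 86*(-301/2) = -12943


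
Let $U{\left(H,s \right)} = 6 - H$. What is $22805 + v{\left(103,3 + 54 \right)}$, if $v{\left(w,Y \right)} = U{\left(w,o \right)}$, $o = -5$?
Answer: $22708$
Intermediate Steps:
$v{\left(w,Y \right)} = 6 - w$
$22805 + v{\left(103,3 + 54 \right)} = 22805 + \left(6 - 103\right) = 22805 - 97 = 22708$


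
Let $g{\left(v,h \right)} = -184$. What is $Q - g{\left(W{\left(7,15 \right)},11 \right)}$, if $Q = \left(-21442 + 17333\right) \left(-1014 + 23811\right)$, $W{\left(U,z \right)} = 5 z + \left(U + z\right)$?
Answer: $-93672689$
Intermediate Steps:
$W{\left(U,z \right)} = U + 6 z$
$Q = -93672873$ ($Q = \left(-4109\right) 22797 = -93672873$)
$Q - g{\left(W{\left(7,15 \right)},11 \right)} = -93672873 - -184 = -93672873 + 184 = -93672689$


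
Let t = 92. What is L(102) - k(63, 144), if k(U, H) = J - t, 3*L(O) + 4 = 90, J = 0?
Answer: 362/3 ≈ 120.67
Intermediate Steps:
L(O) = 86/3 (L(O) = -4/3 + (⅓)*90 = -4/3 + 30 = 86/3)
k(U, H) = -92 (k(U, H) = 0 - 1*92 = 0 - 92 = -92)
L(102) - k(63, 144) = 86/3 - 1*(-92) = 86/3 + 92 = 362/3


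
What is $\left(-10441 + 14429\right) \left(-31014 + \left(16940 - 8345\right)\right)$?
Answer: $-89406972$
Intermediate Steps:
$\left(-10441 + 14429\right) \left(-31014 + \left(16940 - 8345\right)\right) = 3988 \left(-31014 + \left(16940 - 8345\right)\right) = 3988 \left(-31014 + 8595\right) = 3988 \left(-22419\right) = -89406972$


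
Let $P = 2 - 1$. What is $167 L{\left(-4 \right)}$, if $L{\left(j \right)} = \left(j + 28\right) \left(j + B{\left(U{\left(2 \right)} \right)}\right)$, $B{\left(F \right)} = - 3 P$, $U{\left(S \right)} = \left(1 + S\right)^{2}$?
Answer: $-28056$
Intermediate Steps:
$P = 1$
$B{\left(F \right)} = -3$ ($B{\left(F \right)} = \left(-3\right) 1 = -3$)
$L{\left(j \right)} = \left(-3 + j\right) \left(28 + j\right)$ ($L{\left(j \right)} = \left(j + 28\right) \left(j - 3\right) = \left(28 + j\right) \left(-3 + j\right) = \left(-3 + j\right) \left(28 + j\right)$)
$167 L{\left(-4 \right)} = 167 \left(-84 + \left(-4\right)^{2} + 25 \left(-4\right)\right) = 167 \left(-84 + 16 - 100\right) = 167 \left(-168\right) = -28056$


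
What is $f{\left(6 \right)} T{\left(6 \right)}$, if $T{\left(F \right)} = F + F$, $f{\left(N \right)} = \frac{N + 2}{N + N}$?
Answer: $8$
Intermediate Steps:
$f{\left(N \right)} = \frac{2 + N}{2 N}$
$T{\left(F \right)} = 2 F$
$f{\left(6 \right)} T{\left(6 \right)} = \frac{2 + 6}{2 \cdot 6} \cdot 2 \cdot 6 = \frac{1}{2} \cdot \frac{1}{6} \cdot 8 \cdot 12 = \frac{2}{3} \cdot 12 = 8$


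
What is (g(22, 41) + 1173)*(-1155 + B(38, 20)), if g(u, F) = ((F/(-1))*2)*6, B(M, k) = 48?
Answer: -753867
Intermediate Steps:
g(u, F) = -12*F (g(u, F) = ((F*(-1))*2)*6 = (-F*2)*6 = -2*F*6 = -12*F)
(g(22, 41) + 1173)*(-1155 + B(38, 20)) = (-12*41 + 1173)*(-1155 + 48) = (-492 + 1173)*(-1107) = 681*(-1107) = -753867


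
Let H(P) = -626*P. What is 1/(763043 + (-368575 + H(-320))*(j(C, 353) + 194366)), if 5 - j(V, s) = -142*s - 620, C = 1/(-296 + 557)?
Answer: -1/41241397792 ≈ -2.4247e-11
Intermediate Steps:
C = 1/261 ≈ 0.0038314
j(V, s) = 625 + 142*s (j(V, s) = 5 - (-142*s - 620) = 5 - (-620 - 142*s) = 5 + (620 + 142*s) = 625 + 142*s)
1/(763043 + (-368575 + H(-320))*(j(C, 353) + 194366)) = 1/(763043 + (-368575 - 626*(-320))*((625 + 142*353) + 194366)) = 1/(763043 + (-368575 + 200320)*((625 + 50126) + 194366)) = 1/(763043 - 168255*(50751 + 194366)) = 1/(763043 - 168255*245117) = 1/(763043 - 41242160835) = 1/(-41241397792) = -1/41241397792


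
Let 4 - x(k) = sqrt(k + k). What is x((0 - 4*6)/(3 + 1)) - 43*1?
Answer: -39 - 2*I*sqrt(3) ≈ -39.0 - 3.4641*I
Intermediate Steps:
x(k) = 4 - sqrt(2)*sqrt(k) (x(k) = 4 - sqrt(k + k) = 4 - sqrt(2*k) = 4 - sqrt(2)*sqrt(k))
x((0 - 4*6)/(3 + 1)) - 43*1 = (4 - sqrt(2)*sqrt((0 - 4*6)/(3 + 1))) - 43*1 = (4 - sqrt(2)*sqrt((0 - 24)/4)) - 43 = (4 - sqrt(2)*sqrt(-24*1/4)) - 43 = (4 - sqrt(2)*sqrt(-6)) - 43 = (4 - sqrt(2)*I*sqrt(6)) - 43 = (4 - 2*I*sqrt(3)) - 43 = -39 - 2*I*sqrt(3)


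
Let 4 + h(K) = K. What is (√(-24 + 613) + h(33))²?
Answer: (29 + √589)² ≈ 2837.6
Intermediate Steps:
h(K) = -4 + K
(√(-24 + 613) + h(33))² = (√(-24 + 613) + (-4 + 33))² = (√589 + 29)² = (29 + √589)²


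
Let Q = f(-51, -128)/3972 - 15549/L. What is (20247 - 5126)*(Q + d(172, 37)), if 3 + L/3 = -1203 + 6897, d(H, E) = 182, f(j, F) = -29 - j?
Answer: 10316516438965/3767442 ≈ 2.7383e+6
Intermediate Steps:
L = 17073 (L = -9 + 3*(-1203 + 6897) = -9 + 3*5694 = -9 + 17082 = 17073)
Q = -3410279/3767442 (Q = (-29 - 1*(-51))/3972 - 15549/17073 = (-29 + 51)*(1/3972) - 15549*1/17073 = 22*(1/3972) - 5183/5691 = 11/1986 - 5183/5691 = -3410279/3767442 ≈ -0.90520)
(20247 - 5126)*(Q + d(172, 37)) = (20247 - 5126)*(-3410279/3767442 + 182) = 15121*(682264165/3767442) = 10316516438965/3767442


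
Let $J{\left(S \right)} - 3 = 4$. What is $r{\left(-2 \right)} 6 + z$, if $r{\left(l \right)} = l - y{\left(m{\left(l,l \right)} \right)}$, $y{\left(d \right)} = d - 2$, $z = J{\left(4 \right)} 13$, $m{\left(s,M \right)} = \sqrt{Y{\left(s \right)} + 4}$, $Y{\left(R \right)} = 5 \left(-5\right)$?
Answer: $91 - 6 i \sqrt{21} \approx 91.0 - 27.495 i$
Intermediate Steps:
$Y{\left(R \right)} = -25$
$J{\left(S \right)} = 7$ ($J{\left(S \right)} = 3 + 4 = 7$)
$m{\left(s,M \right)} = i \sqrt{21}$ ($m{\left(s,M \right)} = \sqrt{-25 + 4} = \sqrt{-21} = i \sqrt{21}$)
$z = 91$ ($z = 7 \cdot 13 = 91$)
$y{\left(d \right)} = -2 + d$
$r{\left(l \right)} = 2 + l - i \sqrt{21}$ ($r{\left(l \right)} = l - \left(-2 + i \sqrt{21}\right) = l + \left(2 - i \sqrt{21}\right) = 2 + l - i \sqrt{21}$)
$r{\left(-2 \right)} 6 + z = \left(2 - 2 - i \sqrt{21}\right) 6 + 91 = - i \sqrt{21} \cdot 6 + 91 = - 6 i \sqrt{21} + 91 = 91 - 6 i \sqrt{21}$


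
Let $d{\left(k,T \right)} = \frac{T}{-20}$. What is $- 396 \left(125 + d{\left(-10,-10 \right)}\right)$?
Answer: $-49698$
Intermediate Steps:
$d{\left(k,T \right)} = - \frac{T}{20}$ ($d{\left(k,T \right)} = T \left(- \frac{1}{20}\right) = - \frac{T}{20}$)
$- 396 \left(125 + d{\left(-10,-10 \right)}\right) = - 396 \left(125 - - \frac{1}{2}\right) = - 396 \left(125 + \frac{1}{2}\right) = \left(-396\right) \frac{251}{2} = -49698$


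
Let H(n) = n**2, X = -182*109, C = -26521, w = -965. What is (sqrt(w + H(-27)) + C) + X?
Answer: -46359 + 2*I*sqrt(59) ≈ -46359.0 + 15.362*I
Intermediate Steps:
X = -19838
(sqrt(w + H(-27)) + C) + X = (sqrt(-965 + (-27)**2) - 26521) - 19838 = (sqrt(-965 + 729) - 26521) - 19838 = (sqrt(-236) - 26521) - 19838 = (2*I*sqrt(59) - 26521) - 19838 = (-26521 + 2*I*sqrt(59)) - 19838 = -46359 + 2*I*sqrt(59)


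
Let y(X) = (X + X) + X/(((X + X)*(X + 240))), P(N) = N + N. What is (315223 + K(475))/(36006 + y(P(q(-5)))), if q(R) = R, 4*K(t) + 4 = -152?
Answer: 144984640/16553561 ≈ 8.7585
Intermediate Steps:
K(t) = -39 (K(t) = -1 + (¼)*(-152) = -1 - 38 = -39)
P(N) = 2*N
y(X) = 1/(2*(240 + X)) + 2*X (y(X) = 2*X + X/(((2*X)*(240 + X))) = 2*X + X/((2*X*(240 + X))) = 2*X + X*(1/(2*X*(240 + X))) = 2*X + 1/(2*(240 + X)) = 1/(2*(240 + X)) + 2*X)
(315223 + K(475))/(36006 + y(P(q(-5)))) = (315223 - 39)/(36006 + (1 + 4*(2*(-5))² + 960*(2*(-5)))/(2*(240 + 2*(-5)))) = 315184/(36006 + (1 + 4*(-10)² + 960*(-10))/(2*(240 - 10))) = 315184/(36006 + (½)*(1 + 4*100 - 9600)/230) = 315184/(36006 + (½)*(1/230)*(1 + 400 - 9600)) = 315184/(36006 + (½)*(1/230)*(-9199)) = 315184/(36006 - 9199/460) = 315184/(16553561/460) = 315184*(460/16553561) = 144984640/16553561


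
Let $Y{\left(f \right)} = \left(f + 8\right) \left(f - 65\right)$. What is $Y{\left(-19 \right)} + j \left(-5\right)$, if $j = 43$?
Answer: $709$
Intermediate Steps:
$Y{\left(f \right)} = \left(-65 + f\right) \left(8 + f\right)$ ($Y{\left(f \right)} = \left(8 + f\right) \left(-65 + f\right) = \left(-65 + f\right) \left(8 + f\right)$)
$Y{\left(-19 \right)} + j \left(-5\right) = \left(-520 + \left(-19\right)^{2} - -1083\right) + 43 \left(-5\right) = \left(-520 + 361 + 1083\right) - 215 = 924 - 215 = 709$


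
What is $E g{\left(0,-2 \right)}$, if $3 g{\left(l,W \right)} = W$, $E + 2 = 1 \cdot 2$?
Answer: $0$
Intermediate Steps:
$E = 0$ ($E = -2 + 1 \cdot 2 = -2 + 2 = 0$)
$g{\left(l,W \right)} = \frac{W}{3}$
$E g{\left(0,-2 \right)} = 0 \cdot \frac{1}{3} \left(-2\right) = 0 \left(- \frac{2}{3}\right) = 0$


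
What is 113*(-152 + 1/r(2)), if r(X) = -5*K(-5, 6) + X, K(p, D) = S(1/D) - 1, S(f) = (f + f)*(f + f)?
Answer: -995191/58 ≈ -17158.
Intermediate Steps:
S(f) = 4*f² (S(f) = (2*f)*(2*f) = 4*f²)
K(p, D) = -1 + 4/D² (K(p, D) = 4*(1/D)² - 1 = 4/D² - 1 = -1 + 4/D²)
r(X) = 40/9 + X (r(X) = -5*(-1 + 4/6²) + X = -5*(-1 + 4*(1/36)) + X = -5*(-1 + ⅑) + X = -5*(-8/9) + X = 40/9 + X)
113*(-152 + 1/r(2)) = 113*(-152 + 1/(40/9 + 2)) = 113*(-152 + 1/(58/9)) = 113*(-152 + 9/58) = 113*(-8807/58) = -995191/58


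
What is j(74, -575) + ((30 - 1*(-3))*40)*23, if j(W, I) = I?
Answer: 29785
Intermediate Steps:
j(74, -575) + ((30 - 1*(-3))*40)*23 = -575 + ((30 - 1*(-3))*40)*23 = -575 + ((30 + 3)*40)*23 = -575 + (33*40)*23 = -575 + 1320*23 = -575 + 30360 = 29785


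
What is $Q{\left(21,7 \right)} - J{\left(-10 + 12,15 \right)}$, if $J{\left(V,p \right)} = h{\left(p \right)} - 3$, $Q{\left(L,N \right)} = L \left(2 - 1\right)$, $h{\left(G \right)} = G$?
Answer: $9$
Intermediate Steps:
$Q{\left(L,N \right)} = L$ ($Q{\left(L,N \right)} = L 1 = L$)
$J{\left(V,p \right)} = -3 + p$ ($J{\left(V,p \right)} = p - 3 = -3 + p$)
$Q{\left(21,7 \right)} - J{\left(-10 + 12,15 \right)} = 21 - \left(-3 + 15\right) = 21 - 12 = 9$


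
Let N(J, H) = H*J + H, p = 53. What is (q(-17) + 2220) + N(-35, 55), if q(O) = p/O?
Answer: 5897/17 ≈ 346.88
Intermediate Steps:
q(O) = 53/O
N(J, H) = H + H*J
(q(-17) + 2220) + N(-35, 55) = (53/(-17) + 2220) + 55*(1 - 35) = (53*(-1/17) + 2220) + 55*(-34) = (-53/17 + 2220) - 1870 = 37687/17 - 1870 = 5897/17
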